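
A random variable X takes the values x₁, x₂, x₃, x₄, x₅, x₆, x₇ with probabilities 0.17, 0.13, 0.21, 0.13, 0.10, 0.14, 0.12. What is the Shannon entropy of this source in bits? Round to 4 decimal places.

H = −Σ pᵢ log₂ pᵢ.
−0.17·log₂(0.17) = 0.4346
−0.13·log₂(0.13) = 0.3826
−0.21·log₂(0.21) = 0.4728
−0.13·log₂(0.13) = 0.3826
−0.10·log₂(0.10) = 0.3322
−0.14·log₂(0.14) = 0.3971
−0.12·log₂(0.12) = 0.3671
Sum ≈ 2.7691 → 2.7691 bits.

2.7691 bits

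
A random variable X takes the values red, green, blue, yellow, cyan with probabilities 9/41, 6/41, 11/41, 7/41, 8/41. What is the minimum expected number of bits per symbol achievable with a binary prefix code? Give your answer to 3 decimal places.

2.317 bits/symbol

Repeatedly combine the two least-probable nodes; the expected code length is the sum of the merged weights.
merge 6/41 + 7/41 → 13/41
merge 8/41 + 9/41 → 17/41
merge 11/41 + 13/41 → 24/41
merge 17/41 + 24/41 → 1
L = 13/41 + 17/41 + 24/41 + 1 = 95/41 ≈ 2.317 bits/symbol.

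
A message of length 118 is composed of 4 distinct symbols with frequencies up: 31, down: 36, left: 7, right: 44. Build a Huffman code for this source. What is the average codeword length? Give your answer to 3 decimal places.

Probabilities are the counts divided by 118.
Repeatedly combine the two least-probable nodes; the expected code length is the sum of the merged weights.
merge 7/118 + 31/118 → 19/59
merge 18/59 + 19/59 → 37/59
merge 22/59 + 37/59 → 1
L = 19/59 + 37/59 + 1 = 115/59 ≈ 1.949 bits/symbol.

1.949 bits/symbol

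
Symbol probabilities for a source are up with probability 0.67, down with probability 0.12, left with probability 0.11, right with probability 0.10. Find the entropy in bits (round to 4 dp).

1.4367 bits

H = −Σ pᵢ log₂ pᵢ.
−0.67·log₂(0.67) = 0.3871
−0.12·log₂(0.12) = 0.3671
−0.11·log₂(0.11) = 0.3503
−0.10·log₂(0.10) = 0.3322
Sum ≈ 1.4367 → 1.4367 bits.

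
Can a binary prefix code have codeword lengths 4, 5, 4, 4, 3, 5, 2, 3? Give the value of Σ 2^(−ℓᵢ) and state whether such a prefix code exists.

With common denominator 2^5 = 32: Σ 2^(−ℓᵢ) = 2/32 + 1/32 + 2/32 + 2/32 + 4/32 + 1/32 + 8/32 + 4/32 = 24/32 = 0.75.
Kraft's inequality requires Σ ≤ 1; here Σ = 0.75 ≤ 1, so such a prefix code exists.

0.75; yes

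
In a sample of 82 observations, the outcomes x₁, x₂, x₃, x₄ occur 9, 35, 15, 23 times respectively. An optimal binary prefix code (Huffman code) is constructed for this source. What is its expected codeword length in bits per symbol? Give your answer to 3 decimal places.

Probabilities are the counts divided by 82.
Repeatedly combine the two least-probable nodes; the expected code length is the sum of the merged weights.
merge 9/82 + 15/82 → 12/41
merge 23/82 + 12/41 → 47/82
merge 35/82 + 47/82 → 1
L = 12/41 + 47/82 + 1 = 153/82 ≈ 1.866 bits/symbol.

1.866 bits/symbol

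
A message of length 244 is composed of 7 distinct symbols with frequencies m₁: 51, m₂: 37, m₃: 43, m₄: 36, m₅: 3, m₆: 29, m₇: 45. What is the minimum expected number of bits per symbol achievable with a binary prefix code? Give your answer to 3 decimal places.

2.738 bits/symbol

Probabilities are the counts divided by 244.
Repeatedly combine the two least-probable nodes; the expected code length is the sum of the merged weights.
merge 3/244 + 29/244 → 8/61
merge 8/61 + 9/61 → 17/61
merge 37/244 + 43/244 → 20/61
merge 45/244 + 51/244 → 24/61
merge 17/61 + 20/61 → 37/61
merge 24/61 + 37/61 → 1
L = 8/61 + 17/61 + 20/61 + 24/61 + 37/61 + 1 = 167/61 ≈ 2.738 bits/symbol.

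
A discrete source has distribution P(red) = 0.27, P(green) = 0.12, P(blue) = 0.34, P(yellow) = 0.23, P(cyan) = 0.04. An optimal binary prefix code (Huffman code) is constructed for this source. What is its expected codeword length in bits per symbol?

Repeatedly combine the two least-probable nodes; the expected code length is the sum of the merged weights.
merge 1/25 + 3/25 → 4/25
merge 4/25 + 23/100 → 39/100
merge 27/100 + 17/50 → 61/100
merge 39/100 + 61/100 → 1
L = 4/25 + 39/100 + 61/100 + 1 = 54/25 = 2.16 bits/symbol.

2.16 bits/symbol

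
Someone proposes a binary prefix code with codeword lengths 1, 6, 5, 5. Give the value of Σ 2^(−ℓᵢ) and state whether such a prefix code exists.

With common denominator 2^6 = 64: Σ 2^(−ℓᵢ) = 32/64 + 1/64 + 2/64 + 2/64 = 37/64 = 0.578125.
Kraft's inequality requires Σ ≤ 1; here Σ = 0.578125 ≤ 1, so such a prefix code exists.

0.578125; yes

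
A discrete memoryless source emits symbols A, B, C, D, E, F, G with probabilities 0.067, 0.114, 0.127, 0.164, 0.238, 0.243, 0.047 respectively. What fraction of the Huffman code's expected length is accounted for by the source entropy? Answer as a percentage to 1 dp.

99.5%

Entropy H = −Σ p log₂ p ≈ 2.6204 bits.
Huffman merges: 47/1000+67/1000→57/500; 57/500+57/500→57/250; 127/1000+41/250→291/1000; 57/250+119/500→233/500; 243/1000+291/1000→267/500; 233/500+267/500→1. L = 2633/1000 ≈ 2.6330.
Efficiency = H/L = 2.6204/2.6330 = 99.5%.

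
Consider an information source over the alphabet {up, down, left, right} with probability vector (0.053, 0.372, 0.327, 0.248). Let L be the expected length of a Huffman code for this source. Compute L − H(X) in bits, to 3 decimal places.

Entropy H = −Σ p log₂ p ≈ 1.7815 bits.
Huffman merges: 53/1000+31/125→301/1000; 301/1000+327/1000→157/250; 93/250+157/250→1. L = 1929/1000 ≈ 1.9290.
L − H = 1.9290 − 1.7815 = 0.147 bits.

0.147 bits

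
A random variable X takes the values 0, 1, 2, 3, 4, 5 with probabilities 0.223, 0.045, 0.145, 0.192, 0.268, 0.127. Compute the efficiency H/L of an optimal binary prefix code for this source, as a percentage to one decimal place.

Entropy H = −Σ p log₂ p ≈ 2.4324 bits.
Huffman merges: 9/200+127/1000→43/250; 29/200+43/250→317/1000; 24/125+223/1000→83/200; 67/250+317/1000→117/200; 83/200+117/200→1. L = 2489/1000 ≈ 2.4890.
Efficiency = H/L = 2.4324/2.4890 = 97.7%.

97.7%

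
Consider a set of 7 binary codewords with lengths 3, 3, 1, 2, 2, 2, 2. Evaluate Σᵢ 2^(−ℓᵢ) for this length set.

With common denominator 2^3 = 8: Σ 2^(−ℓᵢ) = 1/8 + 1/8 + 4/8 + 2/8 + 2/8 + 2/8 + 2/8 = 14/8 = 1.75.

1.75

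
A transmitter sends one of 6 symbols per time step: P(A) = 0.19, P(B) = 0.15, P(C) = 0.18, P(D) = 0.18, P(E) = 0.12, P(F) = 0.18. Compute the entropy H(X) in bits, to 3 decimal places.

H = −Σ pᵢ log₂ pᵢ.
−0.19·log₂(0.19) = 0.4552
−0.15·log₂(0.15) = 0.4105
−0.18·log₂(0.18) = 0.4453
−0.18·log₂(0.18) = 0.4453
−0.12·log₂(0.12) = 0.3671
−0.18·log₂(0.18) = 0.4453
Sum ≈ 2.5688 → 2.569 bits.

2.569 bits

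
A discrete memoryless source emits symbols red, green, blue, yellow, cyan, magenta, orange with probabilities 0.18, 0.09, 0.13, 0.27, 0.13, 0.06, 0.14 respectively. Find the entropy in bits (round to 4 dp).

H = −Σ pᵢ log₂ pᵢ.
−0.18·log₂(0.18) = 0.4453
−0.09·log₂(0.09) = 0.3127
−0.13·log₂(0.13) = 0.3826
−0.27·log₂(0.27) = 0.5100
−0.13·log₂(0.13) = 0.3826
−0.06·log₂(0.06) = 0.2435
−0.14·log₂(0.14) = 0.3971
Sum ≈ 2.6739 → 2.6739 bits.

2.6739 bits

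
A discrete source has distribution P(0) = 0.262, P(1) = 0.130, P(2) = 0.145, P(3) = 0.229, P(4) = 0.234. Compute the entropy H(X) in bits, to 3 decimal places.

H = −Σ pᵢ log₂ pᵢ.
−0.262·log₂(0.262) = 0.5063
−0.130·log₂(0.130) = 0.3826
−0.145·log₂(0.145) = 0.4040
−0.229·log₂(0.229) = 0.4870
−0.234·log₂(0.234) = 0.4903
Sum ≈ 2.2702 → 2.270 bits.

2.270 bits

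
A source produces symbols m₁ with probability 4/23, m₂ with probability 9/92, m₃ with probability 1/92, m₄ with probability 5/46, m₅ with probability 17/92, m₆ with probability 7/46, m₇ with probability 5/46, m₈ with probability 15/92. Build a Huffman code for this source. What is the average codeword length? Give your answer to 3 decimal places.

Repeatedly combine the two least-probable nodes; the expected code length is the sum of the merged weights.
merge 1/92 + 9/92 → 5/46
merge 5/46 + 5/46 → 5/23
merge 5/46 + 7/46 → 6/23
merge 15/92 + 4/23 → 31/92
merge 17/92 + 5/23 → 37/92
merge 6/23 + 31/92 → 55/92
merge 37/92 + 55/92 → 1
L = 5/46 + 5/23 + 6/23 + 31/92 + 37/92 + 55/92 + 1 = 269/92 ≈ 2.924 bits/symbol.

2.924 bits/symbol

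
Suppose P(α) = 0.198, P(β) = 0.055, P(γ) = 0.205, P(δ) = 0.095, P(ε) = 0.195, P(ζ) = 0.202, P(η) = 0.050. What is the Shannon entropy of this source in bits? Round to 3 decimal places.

2.626 bits

H = −Σ pᵢ log₂ pᵢ.
−0.198·log₂(0.198) = 0.4626
−0.055·log₂(0.055) = 0.2301
−0.205·log₂(0.205) = 0.4687
−0.095·log₂(0.095) = 0.3226
−0.195·log₂(0.195) = 0.4599
−0.202·log₂(0.202) = 0.4661
−0.050·log₂(0.050) = 0.2161
Sum ≈ 2.6262 → 2.626 bits.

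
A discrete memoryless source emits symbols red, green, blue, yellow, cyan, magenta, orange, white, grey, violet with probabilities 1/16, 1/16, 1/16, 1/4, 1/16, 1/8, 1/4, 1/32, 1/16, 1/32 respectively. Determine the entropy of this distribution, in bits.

2.9375 bits

Each probability is a power of 1/2, so log₂(1/p) is an integer.
H = Σ p·log₂(1/p) = 1/16·4 + 1/16·4 + 1/16·4 + 1/4·2 + 1/16·4 + 1/8·3 + 1/4·2 + 1/32·5 + 1/16·4 + 1/32·5 = 2.9375 bits.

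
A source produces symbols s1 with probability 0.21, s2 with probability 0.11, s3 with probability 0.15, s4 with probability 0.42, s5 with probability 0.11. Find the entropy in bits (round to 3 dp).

H = −Σ pᵢ log₂ pᵢ.
−0.21·log₂(0.21) = 0.4728
−0.11·log₂(0.11) = 0.3503
−0.15·log₂(0.15) = 0.4105
−0.42·log₂(0.42) = 0.5256
−0.11·log₂(0.11) = 0.3503
Sum ≈ 2.1096 → 2.110 bits.

2.110 bits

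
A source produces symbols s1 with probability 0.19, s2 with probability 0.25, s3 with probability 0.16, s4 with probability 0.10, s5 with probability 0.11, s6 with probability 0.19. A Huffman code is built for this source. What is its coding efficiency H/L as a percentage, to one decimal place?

Entropy H = −Σ p log₂ p ≈ 2.5159 bits.
Huffman merges: 1/10+11/100→21/100; 4/25+19/100→7/20; 19/100+21/100→2/5; 1/4+7/20→3/5; 2/5+3/5→1. L = 64/25 ≈ 2.5600.
Efficiency = H/L = 2.5159/2.5600 = 98.3%.

98.3%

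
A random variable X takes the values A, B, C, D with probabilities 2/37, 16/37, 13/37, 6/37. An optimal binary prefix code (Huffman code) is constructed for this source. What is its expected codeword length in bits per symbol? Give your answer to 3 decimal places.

1.784 bits/symbol

Repeatedly combine the two least-probable nodes; the expected code length is the sum of the merged weights.
merge 2/37 + 6/37 → 8/37
merge 8/37 + 13/37 → 21/37
merge 16/37 + 21/37 → 1
L = 8/37 + 21/37 + 1 = 66/37 ≈ 1.784 bits/symbol.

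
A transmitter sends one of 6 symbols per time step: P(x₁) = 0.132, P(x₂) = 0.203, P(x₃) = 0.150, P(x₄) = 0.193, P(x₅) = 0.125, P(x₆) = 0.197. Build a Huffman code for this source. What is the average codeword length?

2.6 bits/symbol

Repeatedly combine the two least-probable nodes; the expected code length is the sum of the merged weights.
merge 1/8 + 33/250 → 257/1000
merge 3/20 + 193/1000 → 343/1000
merge 197/1000 + 203/1000 → 2/5
merge 257/1000 + 343/1000 → 3/5
merge 2/5 + 3/5 → 1
L = 257/1000 + 343/1000 + 2/5 + 3/5 + 1 = 13/5 = 2.6 bits/symbol.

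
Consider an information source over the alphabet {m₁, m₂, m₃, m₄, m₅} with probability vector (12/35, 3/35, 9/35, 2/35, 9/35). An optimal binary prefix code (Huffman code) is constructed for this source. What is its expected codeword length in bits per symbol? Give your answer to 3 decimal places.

2.143 bits/symbol

Repeatedly combine the two least-probable nodes; the expected code length is the sum of the merged weights.
merge 2/35 + 3/35 → 1/7
merge 1/7 + 9/35 → 2/5
merge 9/35 + 12/35 → 3/5
merge 2/5 + 3/5 → 1
L = 1/7 + 2/5 + 3/5 + 1 = 15/7 ≈ 2.143 bits/symbol.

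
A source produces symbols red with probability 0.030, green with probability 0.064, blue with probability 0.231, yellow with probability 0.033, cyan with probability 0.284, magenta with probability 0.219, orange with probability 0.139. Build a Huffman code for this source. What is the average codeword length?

2.456 bits/symbol

Repeatedly combine the two least-probable nodes; the expected code length is the sum of the merged weights.
merge 3/100 + 33/1000 → 63/1000
merge 63/1000 + 8/125 → 127/1000
merge 127/1000 + 139/1000 → 133/500
merge 219/1000 + 231/1000 → 9/20
merge 133/500 + 71/250 → 11/20
merge 9/20 + 11/20 → 1
L = 63/1000 + 127/1000 + 133/500 + 9/20 + 11/20 + 1 = 307/125 = 2.456 bits/symbol.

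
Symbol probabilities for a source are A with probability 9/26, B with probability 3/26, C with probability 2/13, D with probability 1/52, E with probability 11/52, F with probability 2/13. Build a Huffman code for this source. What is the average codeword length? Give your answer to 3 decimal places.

2.423 bits/symbol

Repeatedly combine the two least-probable nodes; the expected code length is the sum of the merged weights.
merge 1/52 + 3/26 → 7/52
merge 7/52 + 2/13 → 15/52
merge 2/13 + 11/52 → 19/52
merge 15/52 + 9/26 → 33/52
merge 19/52 + 33/52 → 1
L = 7/52 + 15/52 + 19/52 + 33/52 + 1 = 63/26 ≈ 2.423 bits/symbol.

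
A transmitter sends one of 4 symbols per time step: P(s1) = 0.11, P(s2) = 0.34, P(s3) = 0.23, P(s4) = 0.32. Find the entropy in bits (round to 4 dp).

H = −Σ pᵢ log₂ pᵢ.
−0.11·log₂(0.11) = 0.3503
−0.34·log₂(0.34) = 0.5292
−0.23·log₂(0.23) = 0.4877
−0.32·log₂(0.32) = 0.5260
Sum ≈ 1.8932 → 1.8932 bits.

1.8932 bits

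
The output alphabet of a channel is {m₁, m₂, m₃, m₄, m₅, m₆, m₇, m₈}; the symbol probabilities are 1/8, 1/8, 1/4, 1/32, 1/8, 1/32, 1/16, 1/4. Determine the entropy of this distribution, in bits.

2.6875 bits

Each probability is a power of 1/2, so log₂(1/p) is an integer.
H = Σ p·log₂(1/p) = 1/8·3 + 1/8·3 + 1/4·2 + 1/32·5 + 1/8·3 + 1/32·5 + 1/16·4 + 1/4·2 = 2.6875 bits.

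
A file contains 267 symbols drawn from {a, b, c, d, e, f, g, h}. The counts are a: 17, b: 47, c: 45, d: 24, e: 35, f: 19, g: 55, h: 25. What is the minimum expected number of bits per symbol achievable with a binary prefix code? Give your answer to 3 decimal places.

Probabilities are the counts divided by 267.
Repeatedly combine the two least-probable nodes; the expected code length is the sum of the merged weights.
merge 17/267 + 19/267 → 12/89
merge 8/89 + 25/267 → 49/267
merge 35/267 + 12/89 → 71/267
merge 15/89 + 47/267 → 92/267
merge 49/267 + 55/267 → 104/267
merge 71/267 + 92/267 → 163/267
merge 104/267 + 163/267 → 1
L = 12/89 + 49/267 + 71/267 + 92/267 + 104/267 + 163/267 + 1 = 782/267 ≈ 2.929 bits/symbol.

2.929 bits/symbol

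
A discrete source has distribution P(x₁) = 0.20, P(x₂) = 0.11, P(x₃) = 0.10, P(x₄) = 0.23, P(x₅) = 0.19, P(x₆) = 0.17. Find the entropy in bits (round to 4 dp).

H = −Σ pᵢ log₂ pᵢ.
−0.20·log₂(0.20) = 0.4644
−0.11·log₂(0.11) = 0.3503
−0.10·log₂(0.10) = 0.3322
−0.23·log₂(0.23) = 0.4877
−0.19·log₂(0.19) = 0.4552
−0.17·log₂(0.17) = 0.4346
Sum ≈ 2.5243 → 2.5243 bits.

2.5243 bits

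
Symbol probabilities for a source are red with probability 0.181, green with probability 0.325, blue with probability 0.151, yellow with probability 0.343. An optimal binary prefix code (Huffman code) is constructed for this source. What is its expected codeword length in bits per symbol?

Repeatedly combine the two least-probable nodes; the expected code length is the sum of the merged weights.
merge 151/1000 + 181/1000 → 83/250
merge 13/40 + 83/250 → 657/1000
merge 343/1000 + 657/1000 → 1
L = 83/250 + 657/1000 + 1 = 1989/1000 = 1.989 bits/symbol.

1.989 bits/symbol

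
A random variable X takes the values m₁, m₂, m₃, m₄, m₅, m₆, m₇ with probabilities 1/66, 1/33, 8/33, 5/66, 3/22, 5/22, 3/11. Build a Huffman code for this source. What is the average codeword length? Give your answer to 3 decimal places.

Repeatedly combine the two least-probable nodes; the expected code length is the sum of the merged weights.
merge 1/66 + 1/33 → 1/22
merge 1/22 + 5/66 → 4/33
merge 4/33 + 3/22 → 17/66
merge 5/22 + 8/33 → 31/66
merge 17/66 + 3/11 → 35/66
merge 31/66 + 35/66 → 1
L = 1/22 + 4/33 + 17/66 + 31/66 + 35/66 + 1 = 80/33 ≈ 2.424 bits/symbol.

2.424 bits/symbol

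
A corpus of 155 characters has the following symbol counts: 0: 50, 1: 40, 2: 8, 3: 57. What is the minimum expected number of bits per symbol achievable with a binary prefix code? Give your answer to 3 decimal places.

1.942 bits/symbol

Probabilities are the counts divided by 155.
Repeatedly combine the two least-probable nodes; the expected code length is the sum of the merged weights.
merge 8/155 + 8/31 → 48/155
merge 48/155 + 10/31 → 98/155
merge 57/155 + 98/155 → 1
L = 48/155 + 98/155 + 1 = 301/155 ≈ 1.942 bits/symbol.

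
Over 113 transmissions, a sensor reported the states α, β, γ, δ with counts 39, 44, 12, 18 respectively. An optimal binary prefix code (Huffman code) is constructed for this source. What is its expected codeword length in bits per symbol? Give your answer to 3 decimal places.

Probabilities are the counts divided by 113.
Repeatedly combine the two least-probable nodes; the expected code length is the sum of the merged weights.
merge 12/113 + 18/113 → 30/113
merge 30/113 + 39/113 → 69/113
merge 44/113 + 69/113 → 1
L = 30/113 + 69/113 + 1 = 212/113 ≈ 1.876 bits/symbol.

1.876 bits/symbol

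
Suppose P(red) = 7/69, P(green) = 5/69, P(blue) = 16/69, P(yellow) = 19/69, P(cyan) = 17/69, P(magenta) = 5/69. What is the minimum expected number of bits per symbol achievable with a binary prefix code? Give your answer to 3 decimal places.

Repeatedly combine the two least-probable nodes; the expected code length is the sum of the merged weights.
merge 5/69 + 5/69 → 10/69
merge 7/69 + 10/69 → 17/69
merge 16/69 + 17/69 → 11/23
merge 17/69 + 19/69 → 12/23
merge 11/23 + 12/23 → 1
L = 10/69 + 17/69 + 11/23 + 12/23 + 1 = 55/23 ≈ 2.391 bits/symbol.

2.391 bits/symbol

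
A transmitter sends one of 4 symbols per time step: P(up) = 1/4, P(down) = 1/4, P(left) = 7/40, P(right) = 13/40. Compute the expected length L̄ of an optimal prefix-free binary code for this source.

Repeatedly combine the two least-probable nodes; the expected code length is the sum of the merged weights.
merge 7/40 + 1/4 → 17/40
merge 1/4 + 13/40 → 23/40
merge 17/40 + 23/40 → 1
L = 17/40 + 23/40 + 1 = 2 bits/symbol.

2 bits/symbol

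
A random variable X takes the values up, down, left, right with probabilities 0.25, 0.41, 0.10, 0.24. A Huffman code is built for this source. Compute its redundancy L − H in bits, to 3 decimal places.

0.076 bits

Entropy H = −Σ p log₂ p ≈ 1.8537 bits.
Huffman merges: 1/10+6/25→17/50; 1/4+17/50→59/100; 41/100+59/100→1. L = 193/100 ≈ 1.9300.
L − H = 1.9300 − 1.8537 = 0.076 bits.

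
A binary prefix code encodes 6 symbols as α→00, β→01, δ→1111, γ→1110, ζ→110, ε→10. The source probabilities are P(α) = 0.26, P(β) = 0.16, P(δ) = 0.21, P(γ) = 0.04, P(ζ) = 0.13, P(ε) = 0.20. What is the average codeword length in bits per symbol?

L̄ = Σ pᵢ·ℓᵢ = 0.26·2 + 0.16·2 + 0.21·4 + 0.04·4 + 0.13·3 + 0.20·2 = 2.63 bits/symbol.

2.63 bits/symbol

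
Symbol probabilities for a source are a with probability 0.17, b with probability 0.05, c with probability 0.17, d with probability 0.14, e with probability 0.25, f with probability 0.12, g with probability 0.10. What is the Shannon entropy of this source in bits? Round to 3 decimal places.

2.682 bits

H = −Σ pᵢ log₂ pᵢ.
−0.17·log₂(0.17) = 0.4346
−0.05·log₂(0.05) = 0.2161
−0.17·log₂(0.17) = 0.4346
−0.14·log₂(0.14) = 0.3971
−0.25·log₂(0.25) = 0.5000
−0.12·log₂(0.12) = 0.3671
−0.10·log₂(0.10) = 0.3322
Sum ≈ 2.6816 → 2.682 bits.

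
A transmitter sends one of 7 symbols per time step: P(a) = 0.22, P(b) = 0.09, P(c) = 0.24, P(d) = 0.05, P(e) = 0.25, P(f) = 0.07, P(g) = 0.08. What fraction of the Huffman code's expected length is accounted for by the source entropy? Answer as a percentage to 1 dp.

Entropy H = −Σ p log₂ p ≈ 2.5635 bits.
Huffman merges: 1/20+7/100→3/25; 2/25+9/100→17/100; 3/25+17/100→29/100; 11/50+6/25→23/50; 1/4+29/100→27/50; 23/50+27/50→1. L = 129/50 ≈ 2.5800.
Efficiency = H/L = 2.5635/2.5800 = 99.4%.

99.4%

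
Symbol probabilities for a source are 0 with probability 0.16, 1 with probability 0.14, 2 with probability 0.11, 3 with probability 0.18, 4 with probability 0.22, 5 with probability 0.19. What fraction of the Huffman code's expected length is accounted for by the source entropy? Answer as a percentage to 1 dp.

Entropy H = −Σ p log₂ p ≈ 2.5515 bits.
Huffman merges: 11/100+7/50→1/4; 4/25+9/50→17/50; 19/100+11/50→41/100; 1/4+17/50→59/100; 41/100+59/100→1. L = 259/100 ≈ 2.5900.
Efficiency = H/L = 2.5515/2.5900 = 98.5%.

98.5%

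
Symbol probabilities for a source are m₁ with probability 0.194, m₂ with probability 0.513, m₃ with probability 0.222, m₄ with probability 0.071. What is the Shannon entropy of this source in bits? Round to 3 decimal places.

H = −Σ pᵢ log₂ pᵢ.
−0.194·log₂(0.194) = 0.4590
−0.513·log₂(0.513) = 0.4940
−0.222·log₂(0.222) = 0.4820
−0.071·log₂(0.071) = 0.2709
Sum ≈ 1.7060 → 1.706 bits.

1.706 bits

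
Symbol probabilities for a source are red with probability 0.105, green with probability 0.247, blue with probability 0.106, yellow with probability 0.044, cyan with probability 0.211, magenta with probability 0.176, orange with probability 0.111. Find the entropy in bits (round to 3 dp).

H = −Σ pᵢ log₂ pᵢ.
−0.105·log₂(0.105) = 0.3414
−0.247·log₂(0.247) = 0.4983
−0.106·log₂(0.106) = 0.3432
−0.044·log₂(0.044) = 0.1983
−0.211·log₂(0.211) = 0.4736
−0.176·log₂(0.176) = 0.4411
−0.111·log₂(0.111) = 0.3520
Sum ≈ 2.6480 → 2.648 bits.

2.648 bits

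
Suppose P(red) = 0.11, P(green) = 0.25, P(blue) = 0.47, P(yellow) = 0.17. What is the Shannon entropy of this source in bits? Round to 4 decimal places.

1.7968 bits

H = −Σ pᵢ log₂ pᵢ.
−0.11·log₂(0.11) = 0.3503
−0.25·log₂(0.25) = 0.5000
−0.47·log₂(0.47) = 0.5120
−0.17·log₂(0.17) = 0.4346
Sum ≈ 1.7968 → 1.7968 bits.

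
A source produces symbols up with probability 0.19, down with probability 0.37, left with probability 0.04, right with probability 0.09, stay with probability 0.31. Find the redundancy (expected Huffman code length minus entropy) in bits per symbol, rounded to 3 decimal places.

Entropy H = −Σ p log₂ p ≈ 2.0082 bits.
Huffman merges: 1/25+9/100→13/100; 13/100+19/100→8/25; 31/100+8/25→63/100; 37/100+63/100→1. L = 52/25 ≈ 2.0800.
L − H = 2.0800 − 2.0082 = 0.072 bits.

0.072 bits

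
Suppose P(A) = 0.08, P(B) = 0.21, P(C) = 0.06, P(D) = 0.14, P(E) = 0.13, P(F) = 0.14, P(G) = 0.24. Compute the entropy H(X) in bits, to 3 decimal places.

2.679 bits

H = −Σ pᵢ log₂ pᵢ.
−0.08·log₂(0.08) = 0.2915
−0.21·log₂(0.21) = 0.4728
−0.06·log₂(0.06) = 0.2435
−0.14·log₂(0.14) = 0.3971
−0.13·log₂(0.13) = 0.3826
−0.14·log₂(0.14) = 0.3971
−0.24·log₂(0.24) = 0.4941
Sum ≈ 2.6789 → 2.679 bits.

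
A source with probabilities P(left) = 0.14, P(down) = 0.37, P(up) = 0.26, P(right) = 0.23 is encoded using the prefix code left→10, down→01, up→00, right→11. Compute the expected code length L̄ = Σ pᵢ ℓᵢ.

L̄ = Σ pᵢ·ℓᵢ = 0.14·2 + 0.37·2 + 0.26·2 + 0.23·2 = 2 bits/symbol.

2 bits/symbol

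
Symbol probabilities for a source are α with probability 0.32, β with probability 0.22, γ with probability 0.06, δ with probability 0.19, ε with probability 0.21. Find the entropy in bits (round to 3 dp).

2.178 bits

H = −Σ pᵢ log₂ pᵢ.
−0.32·log₂(0.32) = 0.5260
−0.22·log₂(0.22) = 0.4806
−0.06·log₂(0.06) = 0.2435
−0.19·log₂(0.19) = 0.4552
−0.21·log₂(0.21) = 0.4728
Sum ≈ 2.1782 → 2.178 bits.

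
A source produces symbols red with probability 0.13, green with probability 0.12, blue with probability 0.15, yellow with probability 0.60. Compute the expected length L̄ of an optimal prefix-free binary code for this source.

1.65 bits/symbol

Repeatedly combine the two least-probable nodes; the expected code length is the sum of the merged weights.
merge 3/25 + 13/100 → 1/4
merge 3/20 + 1/4 → 2/5
merge 2/5 + 3/5 → 1
L = 1/4 + 2/5 + 1 = 33/20 = 1.65 bits/symbol.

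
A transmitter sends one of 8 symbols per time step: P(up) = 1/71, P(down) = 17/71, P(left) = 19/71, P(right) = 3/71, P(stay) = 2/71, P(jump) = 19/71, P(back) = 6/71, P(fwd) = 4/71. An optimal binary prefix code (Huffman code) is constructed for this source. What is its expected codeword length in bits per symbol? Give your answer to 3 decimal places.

Repeatedly combine the two least-probable nodes; the expected code length is the sum of the merged weights.
merge 1/71 + 2/71 → 3/71
merge 3/71 + 3/71 → 6/71
merge 4/71 + 6/71 → 10/71
merge 6/71 + 10/71 → 16/71
merge 16/71 + 17/71 → 33/71
merge 19/71 + 19/71 → 38/71
merge 33/71 + 38/71 → 1
L = 3/71 + 6/71 + 10/71 + 16/71 + 33/71 + 38/71 + 1 = 177/71 ≈ 2.493 bits/symbol.

2.493 bits/symbol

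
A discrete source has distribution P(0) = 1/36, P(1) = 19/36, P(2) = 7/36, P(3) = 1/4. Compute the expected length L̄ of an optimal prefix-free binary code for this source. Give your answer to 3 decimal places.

1.694 bits/symbol

Repeatedly combine the two least-probable nodes; the expected code length is the sum of the merged weights.
merge 1/36 + 7/36 → 2/9
merge 2/9 + 1/4 → 17/36
merge 17/36 + 19/36 → 1
L = 2/9 + 17/36 + 1 = 61/36 ≈ 1.694 bits/symbol.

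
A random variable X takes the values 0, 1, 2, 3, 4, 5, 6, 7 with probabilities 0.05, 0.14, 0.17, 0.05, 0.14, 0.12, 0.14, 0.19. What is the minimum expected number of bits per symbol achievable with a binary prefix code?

2.91 bits/symbol

Repeatedly combine the two least-probable nodes; the expected code length is the sum of the merged weights.
merge 1/20 + 1/20 → 1/10
merge 1/10 + 3/25 → 11/50
merge 7/50 + 7/50 → 7/25
merge 7/50 + 17/100 → 31/100
merge 19/100 + 11/50 → 41/100
merge 7/25 + 31/100 → 59/100
merge 41/100 + 59/100 → 1
L = 1/10 + 11/50 + 7/25 + 31/100 + 41/100 + 59/100 + 1 = 291/100 = 2.91 bits/symbol.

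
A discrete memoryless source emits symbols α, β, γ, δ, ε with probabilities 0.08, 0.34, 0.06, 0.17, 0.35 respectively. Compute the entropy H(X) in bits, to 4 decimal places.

H = −Σ pᵢ log₂ pᵢ.
−0.08·log₂(0.08) = 0.2915
−0.34·log₂(0.34) = 0.5292
−0.06·log₂(0.06) = 0.2435
−0.17·log₂(0.17) = 0.4346
−0.35·log₂(0.35) = 0.5301
Sum ≈ 2.0289 → 2.0289 bits.

2.0289 bits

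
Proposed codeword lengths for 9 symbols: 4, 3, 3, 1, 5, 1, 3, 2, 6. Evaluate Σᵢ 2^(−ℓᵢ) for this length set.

1.734375

With common denominator 2^6 = 64: Σ 2^(−ℓᵢ) = 4/64 + 8/64 + 8/64 + 32/64 + 2/64 + 32/64 + 8/64 + 16/64 + 1/64 = 111/64 = 1.734375.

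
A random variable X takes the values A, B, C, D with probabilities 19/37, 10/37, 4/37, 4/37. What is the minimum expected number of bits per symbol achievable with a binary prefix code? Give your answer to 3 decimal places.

Repeatedly combine the two least-probable nodes; the expected code length is the sum of the merged weights.
merge 4/37 + 4/37 → 8/37
merge 8/37 + 10/37 → 18/37
merge 18/37 + 19/37 → 1
L = 8/37 + 18/37 + 1 = 63/37 ≈ 1.703 bits/symbol.

1.703 bits/symbol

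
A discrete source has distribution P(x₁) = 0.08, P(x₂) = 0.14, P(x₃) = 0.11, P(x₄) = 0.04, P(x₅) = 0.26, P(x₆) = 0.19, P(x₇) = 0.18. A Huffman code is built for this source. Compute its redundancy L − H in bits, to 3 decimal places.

0.040 bits

Entropy H = −Σ p log₂ p ≈ 2.6305 bits.
Huffman merges: 1/25+2/25→3/25; 11/100+3/25→23/100; 7/50+9/50→8/25; 19/100+23/100→21/50; 13/50+8/25→29/50; 21/50+29/50→1. L = 267/100 ≈ 2.6700.
L − H = 2.6700 − 2.6305 = 0.040 bits.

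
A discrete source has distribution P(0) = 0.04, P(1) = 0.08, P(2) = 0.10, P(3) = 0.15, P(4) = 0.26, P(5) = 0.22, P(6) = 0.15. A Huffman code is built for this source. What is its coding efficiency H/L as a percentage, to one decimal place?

99.1%

Entropy H = −Σ p log₂ p ≈ 2.6164 bits.
Huffman merges: 1/25+2/25→3/25; 1/10+3/25→11/50; 3/20+3/20→3/10; 11/50+11/50→11/25; 13/50+3/10→14/25; 11/25+14/25→1. L = 66/25 ≈ 2.6400.
Efficiency = H/L = 2.6164/2.6400 = 99.1%.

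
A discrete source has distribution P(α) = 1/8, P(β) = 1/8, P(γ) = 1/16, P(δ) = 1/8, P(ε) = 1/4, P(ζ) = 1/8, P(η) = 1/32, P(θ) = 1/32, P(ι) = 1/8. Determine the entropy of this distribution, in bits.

Each probability is a power of 1/2, so log₂(1/p) is an integer.
H = Σ p·log₂(1/p) = 1/8·3 + 1/8·3 + 1/16·4 + 1/8·3 + 1/4·2 + 1/8·3 + 1/32·5 + 1/32·5 + 1/8·3 = 2.9375 bits.

2.9375 bits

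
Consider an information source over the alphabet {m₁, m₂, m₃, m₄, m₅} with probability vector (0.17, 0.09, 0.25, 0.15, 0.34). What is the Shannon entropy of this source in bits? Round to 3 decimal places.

H = −Σ pᵢ log₂ pᵢ.
−0.17·log₂(0.17) = 0.4346
−0.09·log₂(0.09) = 0.3127
−0.25·log₂(0.25) = 0.5000
−0.15·log₂(0.15) = 0.4105
−0.34·log₂(0.34) = 0.5292
Sum ≈ 2.1870 → 2.187 bits.

2.187 bits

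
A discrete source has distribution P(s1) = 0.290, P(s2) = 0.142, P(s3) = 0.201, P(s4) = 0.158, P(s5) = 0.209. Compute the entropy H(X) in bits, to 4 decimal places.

H = −Σ pᵢ log₂ pᵢ.
−0.290·log₂(0.290) = 0.5179
−0.142·log₂(0.142) = 0.3999
−0.201·log₂(0.201) = 0.4653
−0.158·log₂(0.158) = 0.4206
−0.209·log₂(0.209) = 0.4720
Sum ≈ 2.2756 → 2.2756 bits.

2.2756 bits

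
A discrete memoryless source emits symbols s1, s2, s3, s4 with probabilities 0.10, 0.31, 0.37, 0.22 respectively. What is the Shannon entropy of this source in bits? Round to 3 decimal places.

1.867 bits

H = −Σ pᵢ log₂ pᵢ.
−0.10·log₂(0.10) = 0.3322
−0.31·log₂(0.31) = 0.5238
−0.37·log₂(0.37) = 0.5307
−0.22·log₂(0.22) = 0.4806
Sum ≈ 1.8673 → 1.867 bits.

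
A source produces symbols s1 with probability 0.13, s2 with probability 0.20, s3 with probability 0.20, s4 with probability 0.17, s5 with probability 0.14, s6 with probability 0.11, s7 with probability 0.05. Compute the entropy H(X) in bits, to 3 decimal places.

H = −Σ pᵢ log₂ pᵢ.
−0.13·log₂(0.13) = 0.3826
−0.20·log₂(0.20) = 0.4644
−0.20·log₂(0.20) = 0.4644
−0.17·log₂(0.17) = 0.4346
−0.14·log₂(0.14) = 0.3971
−0.11·log₂(0.11) = 0.3503
−0.05·log₂(0.05) = 0.2161
Sum ≈ 2.7095 → 2.709 bits.

2.709 bits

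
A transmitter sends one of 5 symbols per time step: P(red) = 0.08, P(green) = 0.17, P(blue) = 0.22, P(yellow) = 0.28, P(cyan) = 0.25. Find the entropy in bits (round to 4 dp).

H = −Σ pᵢ log₂ pᵢ.
−0.08·log₂(0.08) = 0.2915
−0.17·log₂(0.17) = 0.4346
−0.22·log₂(0.22) = 0.4806
−0.28·log₂(0.28) = 0.5142
−0.25·log₂(0.25) = 0.5000
Sum ≈ 2.2209 → 2.2209 bits.

2.2209 bits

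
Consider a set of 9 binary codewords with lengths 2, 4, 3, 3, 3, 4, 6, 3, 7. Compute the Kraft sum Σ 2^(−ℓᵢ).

With common denominator 2^7 = 128: Σ 2^(−ℓᵢ) = 32/128 + 8/128 + 16/128 + 16/128 + 16/128 + 8/128 + 2/128 + 16/128 + 1/128 = 115/128 = 0.8984375.

0.8984375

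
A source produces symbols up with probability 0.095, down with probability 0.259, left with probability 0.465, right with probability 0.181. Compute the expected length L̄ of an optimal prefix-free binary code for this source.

1.811 bits/symbol

Repeatedly combine the two least-probable nodes; the expected code length is the sum of the merged weights.
merge 19/200 + 181/1000 → 69/250
merge 259/1000 + 69/250 → 107/200
merge 93/200 + 107/200 → 1
L = 69/250 + 107/200 + 1 = 1811/1000 = 1.811 bits/symbol.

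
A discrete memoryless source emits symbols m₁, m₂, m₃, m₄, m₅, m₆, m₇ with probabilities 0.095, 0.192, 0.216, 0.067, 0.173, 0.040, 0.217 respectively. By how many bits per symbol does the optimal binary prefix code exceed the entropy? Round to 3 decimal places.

0.053 bits

Entropy H = −Σ p log₂ p ≈ 2.6205 bits.
Huffman merges: 1/25+67/1000→107/1000; 19/200+107/1000→101/500; 173/1000+24/125→73/200; 101/500+27/125→209/500; 217/1000+73/200→291/500; 209/500+291/500→1. L = 1337/500 ≈ 2.6740.
L − H = 2.6740 − 2.6205 = 0.053 bits.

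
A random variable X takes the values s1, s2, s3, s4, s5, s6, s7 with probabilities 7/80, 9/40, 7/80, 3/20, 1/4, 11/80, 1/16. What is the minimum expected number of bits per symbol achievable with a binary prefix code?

2.675 bits/symbol

Repeatedly combine the two least-probable nodes; the expected code length is the sum of the merged weights.
merge 1/16 + 7/80 → 3/20
merge 7/80 + 11/80 → 9/40
merge 3/20 + 3/20 → 3/10
merge 9/40 + 9/40 → 9/20
merge 1/4 + 3/10 → 11/20
merge 9/20 + 11/20 → 1
L = 3/20 + 9/40 + 3/10 + 9/20 + 11/20 + 1 = 107/40 = 2.675 bits/symbol.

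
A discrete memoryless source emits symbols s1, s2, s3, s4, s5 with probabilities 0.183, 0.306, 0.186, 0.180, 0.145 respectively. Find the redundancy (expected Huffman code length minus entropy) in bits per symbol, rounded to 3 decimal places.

0.053 bits

Entropy H = −Σ p log₂ p ≈ 2.2717 bits.
Huffman merges: 29/200+9/50→13/40; 183/1000+93/500→369/1000; 153/500+13/40→631/1000; 369/1000+631/1000→1. L = 93/40 ≈ 2.3250.
L − H = 2.3250 − 2.2717 = 0.053 bits.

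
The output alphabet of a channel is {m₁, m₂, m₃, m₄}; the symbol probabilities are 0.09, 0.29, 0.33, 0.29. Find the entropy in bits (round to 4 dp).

H = −Σ pᵢ log₂ pᵢ.
−0.09·log₂(0.09) = 0.3127
−0.29·log₂(0.29) = 0.5179
−0.33·log₂(0.33) = 0.5278
−0.29·log₂(0.29) = 0.5179
Sum ≈ 1.8763 → 1.8763 bits.

1.8763 bits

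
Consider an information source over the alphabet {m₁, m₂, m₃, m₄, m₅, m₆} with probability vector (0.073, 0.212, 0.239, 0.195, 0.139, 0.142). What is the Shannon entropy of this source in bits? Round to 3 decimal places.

H = −Σ pᵢ log₂ pᵢ.
−0.073·log₂(0.073) = 0.2756
−0.212·log₂(0.212) = 0.4744
−0.239·log₂(0.239) = 0.4935
−0.195·log₂(0.195) = 0.4599
−0.139·log₂(0.139) = 0.3957
−0.142·log₂(0.142) = 0.3999
Sum ≈ 2.4991 → 2.499 bits.

2.499 bits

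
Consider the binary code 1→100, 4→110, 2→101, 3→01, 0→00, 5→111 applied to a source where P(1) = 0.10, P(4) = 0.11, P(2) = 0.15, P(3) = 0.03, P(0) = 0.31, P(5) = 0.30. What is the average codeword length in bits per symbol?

2.66 bits/symbol

L̄ = Σ pᵢ·ℓᵢ = 0.10·3 + 0.11·3 + 0.15·3 + 0.03·2 + 0.31·2 + 0.30·3 = 2.66 bits/symbol.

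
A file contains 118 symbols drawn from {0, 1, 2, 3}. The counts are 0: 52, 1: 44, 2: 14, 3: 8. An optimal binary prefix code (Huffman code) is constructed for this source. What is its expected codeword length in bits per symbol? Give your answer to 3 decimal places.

Probabilities are the counts divided by 118.
Repeatedly combine the two least-probable nodes; the expected code length is the sum of the merged weights.
merge 4/59 + 7/59 → 11/59
merge 11/59 + 22/59 → 33/59
merge 26/59 + 33/59 → 1
L = 11/59 + 33/59 + 1 = 103/59 ≈ 1.746 bits/symbol.

1.746 bits/symbol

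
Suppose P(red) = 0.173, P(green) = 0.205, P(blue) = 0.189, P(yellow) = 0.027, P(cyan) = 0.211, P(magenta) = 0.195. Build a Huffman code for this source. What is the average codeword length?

2.584 bits/symbol

Repeatedly combine the two least-probable nodes; the expected code length is the sum of the merged weights.
merge 27/1000 + 173/1000 → 1/5
merge 189/1000 + 39/200 → 48/125
merge 1/5 + 41/200 → 81/200
merge 211/1000 + 48/125 → 119/200
merge 81/200 + 119/200 → 1
L = 1/5 + 48/125 + 81/200 + 119/200 + 1 = 323/125 = 2.584 bits/symbol.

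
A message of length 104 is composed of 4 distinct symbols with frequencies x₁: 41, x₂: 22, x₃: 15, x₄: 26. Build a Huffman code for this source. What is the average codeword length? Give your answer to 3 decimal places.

1.962 bits/symbol

Probabilities are the counts divided by 104.
Repeatedly combine the two least-probable nodes; the expected code length is the sum of the merged weights.
merge 15/104 + 11/52 → 37/104
merge 1/4 + 37/104 → 63/104
merge 41/104 + 63/104 → 1
L = 37/104 + 63/104 + 1 = 51/26 ≈ 1.962 bits/symbol.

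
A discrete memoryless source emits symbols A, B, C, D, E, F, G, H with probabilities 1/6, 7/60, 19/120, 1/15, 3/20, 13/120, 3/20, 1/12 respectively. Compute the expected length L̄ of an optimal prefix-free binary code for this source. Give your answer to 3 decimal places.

Repeatedly combine the two least-probable nodes; the expected code length is the sum of the merged weights.
merge 1/15 + 1/12 → 3/20
merge 13/120 + 7/60 → 9/40
merge 3/20 + 3/20 → 3/10
merge 3/20 + 19/120 → 37/120
merge 1/6 + 9/40 → 47/120
merge 3/10 + 37/120 → 73/120
merge 47/120 + 73/120 → 1
L = 3/20 + 9/40 + 3/10 + 37/120 + 47/120 + 73/120 + 1 = 179/60 ≈ 2.983 bits/symbol.

2.983 bits/symbol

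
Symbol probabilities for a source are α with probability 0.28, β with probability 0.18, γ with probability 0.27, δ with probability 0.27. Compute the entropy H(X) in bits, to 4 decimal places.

H = −Σ pᵢ log₂ pᵢ.
−0.28·log₂(0.28) = 0.5142
−0.18·log₂(0.18) = 0.4453
−0.27·log₂(0.27) = 0.5100
−0.27·log₂(0.27) = 0.5100
Sum ≈ 1.9796 → 1.9796 bits.

1.9796 bits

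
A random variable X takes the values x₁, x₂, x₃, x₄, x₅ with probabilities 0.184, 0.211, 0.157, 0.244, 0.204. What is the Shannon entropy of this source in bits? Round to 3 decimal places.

H = −Σ pᵢ log₂ pᵢ.
−0.184·log₂(0.184) = 0.4494
−0.211·log₂(0.211) = 0.4736
−0.157·log₂(0.157) = 0.4194
−0.244·log₂(0.244) = 0.4966
−0.204·log₂(0.204) = 0.4678
Sum ≈ 2.3068 → 2.307 bits.

2.307 bits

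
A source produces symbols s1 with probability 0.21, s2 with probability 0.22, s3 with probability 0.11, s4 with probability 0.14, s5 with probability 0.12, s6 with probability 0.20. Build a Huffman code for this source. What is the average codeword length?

2.57 bits/symbol

Repeatedly combine the two least-probable nodes; the expected code length is the sum of the merged weights.
merge 11/100 + 3/25 → 23/100
merge 7/50 + 1/5 → 17/50
merge 21/100 + 11/50 → 43/100
merge 23/100 + 17/50 → 57/100
merge 43/100 + 57/100 → 1
L = 23/100 + 17/50 + 43/100 + 57/100 + 1 = 257/100 = 2.57 bits/symbol.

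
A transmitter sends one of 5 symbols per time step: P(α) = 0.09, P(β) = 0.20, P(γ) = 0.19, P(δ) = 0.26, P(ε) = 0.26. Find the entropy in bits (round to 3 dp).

H = −Σ pᵢ log₂ pᵢ.
−0.09·log₂(0.09) = 0.3127
−0.20·log₂(0.20) = 0.4644
−0.19·log₂(0.19) = 0.4552
−0.26·log₂(0.26) = 0.5053
−0.26·log₂(0.26) = 0.5053
Sum ≈ 2.2428 → 2.243 bits.

2.243 bits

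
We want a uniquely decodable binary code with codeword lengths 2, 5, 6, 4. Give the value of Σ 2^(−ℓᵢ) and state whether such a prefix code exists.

With common denominator 2^6 = 64: Σ 2^(−ℓᵢ) = 16/64 + 2/64 + 1/64 + 4/64 = 23/64 = 0.359375.
Kraft's inequality requires Σ ≤ 1; here Σ = 0.359375 ≤ 1, so such a prefix code exists.

0.359375; yes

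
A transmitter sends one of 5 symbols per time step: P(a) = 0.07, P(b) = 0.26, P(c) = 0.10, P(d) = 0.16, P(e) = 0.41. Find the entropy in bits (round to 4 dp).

2.0564 bits

H = −Σ pᵢ log₂ pᵢ.
−0.07·log₂(0.07) = 0.2686
−0.26·log₂(0.26) = 0.5053
−0.10·log₂(0.10) = 0.3322
−0.16·log₂(0.16) = 0.4230
−0.41·log₂(0.41) = 0.5274
Sum ≈ 2.0564 → 2.0564 bits.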